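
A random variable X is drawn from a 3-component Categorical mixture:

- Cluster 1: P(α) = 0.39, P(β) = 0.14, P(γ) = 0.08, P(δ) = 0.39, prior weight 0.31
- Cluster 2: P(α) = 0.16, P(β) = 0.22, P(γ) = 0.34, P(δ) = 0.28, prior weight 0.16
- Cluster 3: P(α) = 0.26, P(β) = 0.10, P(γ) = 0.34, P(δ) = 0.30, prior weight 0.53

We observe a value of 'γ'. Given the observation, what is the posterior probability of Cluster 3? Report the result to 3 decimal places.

0.695

Apply Bayes' rule: the posterior for each component is proportional to its prior times its likelihood at x.
Evaluate each component's likelihood at the observed value:
  p_1 = 0.08
  p_2 = 0.34
  p_3 = 0.34
Multiply by the mixture weights:
  w_1·p_1 = 0.31 × 0.08 = 0.0248
  w_2·p_2 = 0.16 × 0.34 = 0.0544
  w_3·p_3 = 0.53 × 0.34 = 0.1802
Normaliser: 0.0248 + 0.0544 + 0.1802 = 0.2594
P(Cluster 3 | data) = 0.1802 / 0.2594 ≈ 0.695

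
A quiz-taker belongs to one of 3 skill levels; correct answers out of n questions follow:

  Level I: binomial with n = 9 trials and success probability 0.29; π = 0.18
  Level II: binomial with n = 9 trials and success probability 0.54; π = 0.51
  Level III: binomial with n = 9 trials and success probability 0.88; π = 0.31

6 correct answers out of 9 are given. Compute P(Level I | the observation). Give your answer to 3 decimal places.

0.025

The responsibility of component k is π_k f_k(x) divided by Σ_j π_j f_j(x).
Evaluate each component's likelihood at the observed value:
  f_I = C(9,6)·0.29^6·0.71^3 = 84·0.000594823·0.357911 = 0.0178831
  f_II = C(9,6)·0.54^6·0.46^3 = 84·0.0247949·0.097336 = 0.202729
  f_III = C(9,6)·0.88^6·0.12^3 = 84·0.464404·0.001728 = 0.0674092
Unnormalised posteriors:
  π_I·f_I = 0.18 × 0.0178831 = 0.00321895
  π_II·f_II = 0.51 × 0.202729 = 0.103392
  π_III·f_III = 0.31 × 0.0674092 = 0.0208968
Normaliser: 0.00321895 + 0.103392 + 0.0208968 = 0.127507
P(Level I | the observation) = 0.00321895 / 0.127507 ≈ 0.025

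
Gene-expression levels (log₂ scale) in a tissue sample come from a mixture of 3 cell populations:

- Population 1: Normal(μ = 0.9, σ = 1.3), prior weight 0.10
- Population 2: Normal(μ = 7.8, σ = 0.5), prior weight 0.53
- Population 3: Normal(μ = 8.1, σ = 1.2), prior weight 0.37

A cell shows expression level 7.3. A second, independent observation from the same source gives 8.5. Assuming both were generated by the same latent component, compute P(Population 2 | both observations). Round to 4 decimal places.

0.7126

P(component k | x) = π_k·f_k(x) / marginal(x), where marginal(x) = Σ_j π_j·f_j(x).
Since both observations come from the same component, the likelihood for component k is f_k(x₁)·f_k(x₂).
  L_1 = [1.67509e-06] × [1.16256e-08] = 1.94738e-14
  L_2 = [0.483941] × [0.299455] = 0.144919
  L_3 = [0.266207] × [0.314486] = 0.0837183
Weight by the priors:
  π_1·L_1 = 0.10 × 1.94738e-14 = 1.94738e-15
  π_2·L_2 = 0.53 × 0.144919 = 0.0768069
  π_3·L_3 = 0.37 × 0.0837183 = 0.0309758
Marginal: 1.94738e-15 + 0.0768069 + 0.0309758 = 0.107783
So the posterior for Population 2 is 0.0768069 / 0.107783 ≈ 0.7126.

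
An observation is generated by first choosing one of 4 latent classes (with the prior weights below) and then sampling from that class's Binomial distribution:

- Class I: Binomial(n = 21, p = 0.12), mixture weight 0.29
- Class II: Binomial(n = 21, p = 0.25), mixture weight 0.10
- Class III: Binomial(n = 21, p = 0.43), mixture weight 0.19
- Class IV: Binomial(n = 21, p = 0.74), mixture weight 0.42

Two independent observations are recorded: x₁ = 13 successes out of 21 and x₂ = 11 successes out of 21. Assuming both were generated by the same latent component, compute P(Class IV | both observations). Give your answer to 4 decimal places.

0.4238

P(component k | x) = π_k·f_k(x) / marginal(x), where marginal(x) = Σ_j π_j·f_j(x).
Since both observations come from the same component, the likelihood for component k is f_k(x₁)·f_k(x₂).
  p_I = [7.82998e-08] × [7.2987e-06] = 5.71487e-13
  p_II = [0.000303566] × [0.00473563] = 1.43758e-06
  p_III = [0.0389612] × [0.118666] = 0.00462337
  p_IV = [0.0847895] × [0.0181429] = 0.00153833
Prior × likelihood for each component:
  π_I·p_I = 0.29 × 5.71487e-13 = 1.65731e-13
  π_II·p_II = 0.10 × 1.43758e-06 = 1.43758e-07
  π_III·p_III = 0.19 × 0.00462337 = 0.00087844
  π_IV·p_IV = 0.42 × 0.00153833 = 0.000646099
Marginal: 1.65731e-13 + 1.43758e-07 + 0.00087844 + 0.000646099 = 0.00152468
P(Class IV | x₁,x₂) ≈ 0.4238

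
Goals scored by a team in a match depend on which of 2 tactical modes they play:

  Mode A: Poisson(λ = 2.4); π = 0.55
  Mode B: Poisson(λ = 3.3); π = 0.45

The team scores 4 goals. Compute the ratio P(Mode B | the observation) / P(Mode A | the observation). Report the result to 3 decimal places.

Since P(k|x) ∝ P(Z=k) f_k(x), the posterior odds are P(Z=i) f_i(x) / (P(Z=j) f_j(x)).
Evaluate each component's likelihood at the observed value:
  L_A = e^(−2.4)·2.4^4/4! = 0.125408
  L_B = e^(−3.3)·3.3^4/4! = 0.182252
0.0820135 / 0.0689747 ≈ 1.189

1.189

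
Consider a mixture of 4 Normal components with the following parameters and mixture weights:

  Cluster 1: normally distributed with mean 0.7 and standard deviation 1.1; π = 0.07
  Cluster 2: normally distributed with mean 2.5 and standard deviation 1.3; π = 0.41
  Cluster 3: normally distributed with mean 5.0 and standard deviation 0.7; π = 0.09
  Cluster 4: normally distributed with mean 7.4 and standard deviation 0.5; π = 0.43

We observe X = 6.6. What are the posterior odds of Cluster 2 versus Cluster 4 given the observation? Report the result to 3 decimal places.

0.009

The posterior odds equal the prior odds times the likelihood ratio: (w_i/w_j)·(f_i(x)/f_j(x)).
Normal densities:
  L_1 = 2.05351e-07
  L_2 = 0.00212353
  L_3 = 0.0418147
  L_4 = 0.221842
Posterior odds = (w_2·L_2) / (w_4·L_4) = (0.41·0.00212353) / (0.43·0.221842) = 0.000870647 / 0.0953919 ≈ 0.009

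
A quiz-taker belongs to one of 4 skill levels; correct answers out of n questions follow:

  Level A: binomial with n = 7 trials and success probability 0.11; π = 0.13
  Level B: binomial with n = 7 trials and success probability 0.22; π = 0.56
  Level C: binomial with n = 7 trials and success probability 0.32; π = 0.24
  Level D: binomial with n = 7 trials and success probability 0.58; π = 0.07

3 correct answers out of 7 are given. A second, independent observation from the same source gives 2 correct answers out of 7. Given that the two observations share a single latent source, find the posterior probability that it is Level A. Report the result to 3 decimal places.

0.013

The responsibility of component k is P(Z=k) f_k(x) divided by Σ_j P(Z=j) f_j(x).
Since both observations come from the same component, the likelihood for component k is f_k(x₁)·f_k(x₂).
  f_A = [0.0292285] × [0.141891] = 0.00414726
  f_B = [0.137948] × [0.293452] = 0.0404811
  f_C = [0.245219] × [0.312654] = 0.0766686
  f_D = [0.212495] × [0.0923255] = 0.0196187
Prior × likelihood for each component:
  P(Z=A)·f_A = 0.13 × 0.00414726 = 0.000539143
  P(Z=B)·f_B = 0.56 × 0.0404811 = 0.0226694
  P(Z=C)·f_C = 0.24 × 0.0766686 = 0.0184005
  P(Z=D)·f_D = 0.07 × 0.0196187 = 0.00137331
Sum: 0.000539143 + 0.0226694 + 0.0184005 + 0.00137331 = 0.0429823
Responsibility of Level A: 0.000539143 / 0.0429823 ≈ 0.013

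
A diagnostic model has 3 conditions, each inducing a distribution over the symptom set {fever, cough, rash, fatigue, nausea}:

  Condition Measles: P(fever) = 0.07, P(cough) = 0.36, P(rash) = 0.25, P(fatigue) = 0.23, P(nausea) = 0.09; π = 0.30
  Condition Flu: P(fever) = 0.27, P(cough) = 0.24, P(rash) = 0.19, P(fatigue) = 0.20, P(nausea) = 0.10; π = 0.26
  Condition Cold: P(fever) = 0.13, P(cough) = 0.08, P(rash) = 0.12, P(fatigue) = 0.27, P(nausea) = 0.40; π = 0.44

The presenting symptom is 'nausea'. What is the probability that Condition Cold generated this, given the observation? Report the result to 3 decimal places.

0.769

Posterior ∝ prior × likelihood, so P(k | x) ∝ π_k f_k(x); normalise over all components.
Evaluate each component's likelihood at the observed value:
  f_Measles = P(nausea | comp) = 0.09
  f_Flu = P(nausea | comp) = 0.10
  f_Cold = P(nausea | comp) = 0.40
Multiply by the mixture weights:
  π_Measles·f_Measles = 0.30 × 0.09 = 0.027
  π_Flu·f_Flu = 0.26 × 0.1 = 0.026
  π_Cold·f_Cold = 0.44 × 0.4 = 0.176
Normaliser: 0.027 + 0.026 + 0.176 = 0.229
P(Condition Cold | data) = 0.176 / 0.229 ≈ 0.769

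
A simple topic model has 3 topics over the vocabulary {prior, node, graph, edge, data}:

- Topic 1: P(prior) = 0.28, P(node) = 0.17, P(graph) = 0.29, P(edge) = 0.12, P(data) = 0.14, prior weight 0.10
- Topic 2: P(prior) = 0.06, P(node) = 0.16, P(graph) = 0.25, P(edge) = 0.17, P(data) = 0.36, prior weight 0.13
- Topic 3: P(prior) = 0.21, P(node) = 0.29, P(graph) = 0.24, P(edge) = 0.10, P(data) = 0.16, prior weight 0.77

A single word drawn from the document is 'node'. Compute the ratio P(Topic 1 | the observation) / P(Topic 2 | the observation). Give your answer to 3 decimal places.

0.817

The posterior odds equal the prior odds times the likelihood ratio: (w_i/w_j)·(f_i(x)/f_j(x)).
Evaluate each component's likelihood at the observed value:
  L_1 = P(node | comp) = 0.17
  L_2 = P(node | comp) = 0.16
  L_3 = P(node | comp) = 0.29
0.017 / 0.0208 ≈ 0.817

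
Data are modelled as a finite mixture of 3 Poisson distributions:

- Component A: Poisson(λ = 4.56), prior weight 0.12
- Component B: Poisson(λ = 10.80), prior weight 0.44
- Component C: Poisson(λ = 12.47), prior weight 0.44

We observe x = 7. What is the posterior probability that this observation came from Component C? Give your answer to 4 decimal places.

0.2784

Apply Bayes' rule: the posterior for each component is proportional to its prior times its likelihood at x.
Evaluate each component's likelihood at the observed value:
  f_A = e^(−4.56)·4.56^7/7! = 0.0851021
  f_B = e^(−10.80)·10.80^7/7! = 0.0693674
  f_C = e^(−12.47)·12.47^7/7! = 0.0357258
Unnormalised posteriors:
  w_A·f_A = 0.12 × 0.0851021 = 0.0102123
  w_B·f_B = 0.44 × 0.0693674 = 0.0305217
  w_C·f_C = 0.44 × 0.0357258 = 0.0157194
Normaliser: 0.0102123 + 0.0305217 + 0.0157194 = 0.0564533
So the posterior for Component C is 0.0157194 / 0.0564533 ≈ 0.2784.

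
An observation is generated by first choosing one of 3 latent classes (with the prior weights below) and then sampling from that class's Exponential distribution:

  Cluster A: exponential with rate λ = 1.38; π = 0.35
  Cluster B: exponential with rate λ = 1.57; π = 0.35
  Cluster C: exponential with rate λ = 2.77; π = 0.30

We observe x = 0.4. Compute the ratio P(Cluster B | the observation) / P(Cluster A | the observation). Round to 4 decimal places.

The posterior odds equal the prior odds times the likelihood ratio: (π_i/π_j)·(f_i(x)/f_j(x)).
Component likelihoods at x = 0.4:
  L_A = 0.7946
  L_B = 0.837843
  L_C = 0.914706
Posterior odds = (π_B·L_B) / (π_A·L_A) = (0.35·0.837843) / (0.35·0.7946) = 0.293245 / 0.27811 ≈ 1.0544

1.0544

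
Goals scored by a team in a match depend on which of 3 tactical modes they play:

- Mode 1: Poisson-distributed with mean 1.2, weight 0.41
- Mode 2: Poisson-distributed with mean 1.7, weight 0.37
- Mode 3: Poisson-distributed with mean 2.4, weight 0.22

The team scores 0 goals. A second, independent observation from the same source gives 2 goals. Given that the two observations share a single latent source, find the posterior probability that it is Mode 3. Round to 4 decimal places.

0.1046

Apply Bayes' rule: the posterior for each component is proportional to its prior times its likelihood at x.
Since both observations come from the same component, the likelihood for component k is f_k(x₁)·f_k(x₂).
  p_1 = [0.301194] × [0.21686] = 0.0653169
  p_2 = [0.182684] × [0.263978] = 0.0482244
  p_3 = [0.090718] × [0.261268] = 0.0237017
Multiply by the mixture weights:
  P(Z=1)·p_1 = 0.41 × 0.0653169 = 0.0267799
  P(Z=2)·p_2 = 0.37 × 0.0482244 = 0.017843
  P(Z=3)·p_3 = 0.22 × 0.0237017 = 0.00521437
Denominator: 0.0267799 + 0.017843 + 0.00521437 = 0.0498373
P(Mode 3 | x₁, x₂) = 0.00521437 / 0.0498373 ≈ 0.1046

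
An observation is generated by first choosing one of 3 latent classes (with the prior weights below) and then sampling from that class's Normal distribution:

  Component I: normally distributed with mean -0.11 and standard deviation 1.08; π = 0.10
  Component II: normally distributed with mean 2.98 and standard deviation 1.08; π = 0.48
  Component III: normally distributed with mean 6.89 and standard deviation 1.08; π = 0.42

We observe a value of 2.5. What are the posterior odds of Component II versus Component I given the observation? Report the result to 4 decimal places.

The posterior odds equal the prior odds times the likelihood ratio: (π_i/π_j)·(f_i(x)/f_j(x)).
Component likelihoods at x = 2.5:
  p_I = (1/(1.08·√(2π)))·exp(−(2.5−-0.11)²/(2·1.08²)) = 0.369391·exp(-2.92014) = 0.0199199
  p_II = (1/(1.08·√(2π)))·exp(−(2.5−2.98)²/(2·1.08²)) = 0.369391·exp(-0.09877) = 0.334652
  p_III = (1/(1.08·√(2π)))·exp(−(2.5−6.89)²/(2·1.08²)) = 0.369391·exp(-8.26136) = 9.54165e-05
0.160633 / 0.00199199 ≈ 80.6396

80.6396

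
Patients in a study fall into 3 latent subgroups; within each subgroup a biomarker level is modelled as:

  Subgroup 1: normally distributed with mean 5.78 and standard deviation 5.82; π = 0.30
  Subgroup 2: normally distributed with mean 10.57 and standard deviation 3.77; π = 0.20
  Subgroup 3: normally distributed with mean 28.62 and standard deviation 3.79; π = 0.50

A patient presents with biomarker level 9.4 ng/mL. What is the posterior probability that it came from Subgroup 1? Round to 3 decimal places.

Apply Bayes' rule: the posterior for each component is proportional to its prior times its likelihood at x.
Evaluate each component's likelihood at the observed value:
  p_1 = 0.0564909
  p_2 = 0.100845
  p_3 = 2.74026e-07
Weight by the priors:
  π_1·p_1 = 0.30 × 0.0564909 = 0.0169473
  π_2·p_2 = 0.20 × 0.100845 = 0.020169
  π_3·p_3 = 0.50 × 2.74026e-07 = 1.37013e-07
Sum: 0.0169473 + 0.020169 + 1.37013e-07 = 0.0371164
So the posterior for Subgroup 1 is 0.0169473 / 0.0371164 ≈ 0.457.

0.457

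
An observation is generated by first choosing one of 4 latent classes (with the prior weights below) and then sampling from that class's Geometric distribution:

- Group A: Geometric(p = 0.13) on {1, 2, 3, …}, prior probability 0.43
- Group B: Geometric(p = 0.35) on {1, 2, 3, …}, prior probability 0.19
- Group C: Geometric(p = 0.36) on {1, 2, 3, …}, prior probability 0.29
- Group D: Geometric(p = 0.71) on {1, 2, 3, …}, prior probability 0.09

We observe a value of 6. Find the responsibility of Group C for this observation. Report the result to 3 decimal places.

0.239

By Bayes' theorem, P(k | x) = π_k f_k(x) / Σ_j π_j f_j(x).
Geometric probabilities:
  p_A = 0.13·(1−0.13)^5 = 0.13·0.498421 = 0.0647947
  p_B = 0.35·(1−0.35)^5 = 0.35·0.116029 = 0.0406102
  p_C = 0.36·(1−0.36)^5 = 0.36·0.107374 = 0.0386547
  p_D = 0.71·(1−0.71)^5 = 0.71·0.00205111 = 0.00145629
Prior × likelihood for each component:
  π_A·p_A = 0.43 × 0.0647947 = 0.0278617
  π_B·p_B = 0.19 × 0.0406102 = 0.00771593
  π_C·p_C = 0.29 × 0.0386547 = 0.0112099
  π_D·p_D = 0.09 × 0.00145629 = 0.000131066
Denominator: 0.0278617 + 0.00771593 + 0.0112099 + 0.000131066 = 0.0469186
So the posterior for Group C is 0.0112099 / 0.0469186 ≈ 0.239.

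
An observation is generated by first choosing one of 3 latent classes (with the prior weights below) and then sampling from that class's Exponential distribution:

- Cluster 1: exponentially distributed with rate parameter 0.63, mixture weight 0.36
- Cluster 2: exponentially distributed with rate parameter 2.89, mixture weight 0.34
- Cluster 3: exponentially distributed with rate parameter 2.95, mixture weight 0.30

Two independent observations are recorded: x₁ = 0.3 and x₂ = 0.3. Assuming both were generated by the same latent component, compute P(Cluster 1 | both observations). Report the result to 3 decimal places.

P(component k | x) = P(Z=k)·f_k(x) / marginal(x), where marginal(x) = Σ_j P(Z=j)·f_j(x).
Since both observations come from the same component, the likelihood for component k is f_k(x₁)·f_k(x₂).
  p_1 = [0.521505] × [0.521505] = 0.271968
  p_2 = [1.21441] × [1.21441] = 1.47479
  p_3 = [1.21751] × [1.21751] = 1.48232
Weight by the priors:
  P(Z=1)·p_1 = 0.36 × 0.271968 = 0.0979085
  P(Z=2)·p_2 = 0.34 × 1.47479 = 0.501427
  P(Z=3)·p_3 = 0.30 × 1.48232 = 0.444697
Marginal: 0.0979085 + 0.501427 + 0.444697 = 1.04403
P(Cluster 1 | x) = 0.0979085 / 1.04403 ≈ 0.094

0.094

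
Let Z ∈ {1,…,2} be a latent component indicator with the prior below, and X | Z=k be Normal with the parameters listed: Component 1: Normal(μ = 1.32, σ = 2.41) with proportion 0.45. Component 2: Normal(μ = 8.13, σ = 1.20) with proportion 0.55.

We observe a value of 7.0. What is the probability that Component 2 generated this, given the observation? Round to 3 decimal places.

0.962

The responsibility of component k is P(Z=k) f_k(x) divided by Σ_j P(Z=j) f_j(x).
Component likelihoods at x = 7.0:
  f_1 = (1/(2.41·√(2π)))·exp(−(7.0−1.32)²/(2·2.41²)) = 0.165536·exp(-2.77736) = 0.0102967
  f_2 = (1/(1.20·√(2π)))·exp(−(7.0−8.13)²/(2·1.20²)) = 0.332452·exp(-0.44337) = 0.213391
Weight by the priors:
  P(Z=1)·f_1 = 0.45 × 0.0102967 = 0.00463353
  P(Z=2)·f_2 = 0.55 × 0.213391 = 0.117365
Denominator: 0.00463353 + 0.117365 = 0.121999
P(Component 2 | x) = 0.117365 / 0.121999 ≈ 0.962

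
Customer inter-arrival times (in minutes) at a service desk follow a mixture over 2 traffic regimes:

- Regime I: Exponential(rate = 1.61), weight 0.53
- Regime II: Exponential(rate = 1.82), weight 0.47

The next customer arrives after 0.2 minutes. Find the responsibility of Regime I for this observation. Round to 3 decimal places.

0.510

The responsibility of component k is P(Z=k) f_k(x) divided by Σ_j P(Z=j) f_j(x).
Evaluate each component's likelihood at the observed value:
  p_I = 1.16676
  p_II = 1.2647
Multiply by the mixture weights:
  P(Z=I)·p_I = 0.53 × 1.16676 = 0.618385
  P(Z=II)·p_II = 0.47 × 1.2647 = 0.59441
Marginal: 0.618385 + 0.59441 = 1.21279
P(Regime I | 0.2 minutes) = 0.618385 / 1.21279 ≈ 0.510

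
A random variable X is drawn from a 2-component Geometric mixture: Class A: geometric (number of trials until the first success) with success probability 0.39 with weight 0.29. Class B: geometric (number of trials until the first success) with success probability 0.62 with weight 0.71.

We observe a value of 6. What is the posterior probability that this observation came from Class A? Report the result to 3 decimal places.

0.733

P(component k | x) = π_k·f_k(x) / marginal(x), where marginal(x) = Σ_j π_j·f_j(x).
Geometric probabilities:
  L_A = 0.39·(1−0.39)^5 = 0.39·0.0844596 = 0.0329393
  L_B = 0.62·(1−0.62)^5 = 0.62·0.00792352 = 0.00491258
Prior × likelihood for each component:
  π_A·L_A = 0.29 × 0.0329393 = 0.00955238
  π_B·L_B = 0.71 × 0.00491258 = 0.00348793
Evidence: 0.00955238 + 0.00348793 = 0.0130403
Responsibility of Class A: 0.00955238 / 0.0130403 ≈ 0.733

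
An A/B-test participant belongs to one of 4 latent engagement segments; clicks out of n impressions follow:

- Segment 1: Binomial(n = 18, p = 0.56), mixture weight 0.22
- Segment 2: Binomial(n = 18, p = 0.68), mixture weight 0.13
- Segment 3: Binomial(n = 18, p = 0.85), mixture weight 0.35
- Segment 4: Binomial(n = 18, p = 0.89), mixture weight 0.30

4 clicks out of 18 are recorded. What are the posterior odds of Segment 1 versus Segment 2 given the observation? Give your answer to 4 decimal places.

Only the two components matter; the odds are (P(Z=i) f_i(x)) / (P(Z=j) f_j(x)).
Evaluate each component's likelihood at the observed value:
  f_1 = 0.00306769
  f_2 = 7.72426e-05
  f_3 = 4.6631e-09
  f_4 = 7.29086e-11
0.000674891 / 1.00415e-05 ≈ 67.2099

67.2099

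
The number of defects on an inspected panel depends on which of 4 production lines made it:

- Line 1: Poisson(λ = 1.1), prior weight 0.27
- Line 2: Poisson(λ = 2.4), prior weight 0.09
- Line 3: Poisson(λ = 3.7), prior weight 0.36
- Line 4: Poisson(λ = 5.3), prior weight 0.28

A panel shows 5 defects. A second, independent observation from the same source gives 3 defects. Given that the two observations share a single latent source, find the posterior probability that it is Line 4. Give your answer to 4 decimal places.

0.3354

P(component k | x) = π_k·f_k(x) / marginal(x), where marginal(x) = Σ_j π_j·f_j(x).
Since both observations come from the same component, the likelihood for component k is f_k(x₁)·f_k(x₂).
  p_1 = [e^(−1.1)·1.1^5/5! = 0.00446744] × [0.0738419] = 0.000329884
  p_2 = [e^(−2.4)·2.4^5/5! = 0.0601961] × [0.209014] = 0.0125818
  p_3 = [e^(−3.7)·3.7^5/5! = 0.142869] × [0.20872] = 0.0298196
  p_4 = [e^(−5.3)·5.3^5/5! = 0.173955] × [0.123856] = 0.0215453
Prior × likelihood for each component:
  π_1·p_1 = 0.27 × 0.000329884 = 8.90687e-05
  π_2·p_2 = 0.09 × 0.0125818 = 0.00113236
  π_3·p_3 = 0.36 × 0.0298196 = 0.0107351
  π_4·p_4 = 0.28 × 0.0215453 = 0.00603269
Normaliser: 8.90687e-05 + 0.00113236 + 0.0107351 + 0.00603269 = 0.0179892
Responsibility of Line 4: 0.00603269 / 0.0179892 ≈ 0.3354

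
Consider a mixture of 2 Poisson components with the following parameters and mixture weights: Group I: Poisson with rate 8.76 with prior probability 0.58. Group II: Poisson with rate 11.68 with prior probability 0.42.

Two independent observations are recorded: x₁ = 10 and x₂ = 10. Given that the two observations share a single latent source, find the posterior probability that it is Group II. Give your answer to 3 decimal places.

Apply Bayes' rule: the posterior for each component is proportional to its prior times its likelihood at x.
Since both observations come from the same component, the likelihood for component k is f_k(x₁)·f_k(x₂).
  f_I = [0.115043] × [0.115043] = 0.0132348
  f_II = [0.110181] × [0.110181] = 0.0121398
Prior × likelihood for each component:
  P(Z=I)·f_I = 0.58 × 0.0132348 = 0.00767617
  P(Z=II)·f_II = 0.42 × 0.0121398 = 0.00509872
Sum: 0.00767617 + 0.00509872 = 0.0127749
So the posterior for Group II is 0.00509872 / 0.0127749 ≈ 0.399.

0.399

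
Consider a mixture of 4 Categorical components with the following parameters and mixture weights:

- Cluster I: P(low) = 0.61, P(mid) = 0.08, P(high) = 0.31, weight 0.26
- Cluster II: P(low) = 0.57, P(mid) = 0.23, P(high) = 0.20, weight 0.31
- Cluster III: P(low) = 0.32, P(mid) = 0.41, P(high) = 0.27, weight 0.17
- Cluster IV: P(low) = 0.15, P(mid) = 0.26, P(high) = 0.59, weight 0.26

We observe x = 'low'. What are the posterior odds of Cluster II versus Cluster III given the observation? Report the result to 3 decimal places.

Posterior odds = (P(Z=i) f_i(x)) / (P(Z=j) f_j(x)); the normalising sum cancels.
Component likelihoods at x = 'low':
  f_I = 0.61
  f_II = 0.57
  f_III = 0.32
  f_IV = 0.15
Odds = (0.31/0.17) × (0.57/0.32) = 1.82353 × 1.78125 ≈ 3.248

3.248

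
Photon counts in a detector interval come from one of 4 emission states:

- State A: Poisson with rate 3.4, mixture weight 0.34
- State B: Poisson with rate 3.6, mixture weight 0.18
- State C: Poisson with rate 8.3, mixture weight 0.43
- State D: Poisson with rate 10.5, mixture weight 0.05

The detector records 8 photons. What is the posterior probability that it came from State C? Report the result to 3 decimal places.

0.815

Posterior ∝ prior × likelihood, so P(k | x) ∝ π_k f_k(x); normalise over all components.
Evaluate each component's likelihood at the observed value:
  f_A = e^(−3.4)·3.4^8/8! = 0.0147812
  f_B = e^(−3.6)·3.6^8/8! = 0.0191179
  f_C = e^(−8.3)·8.3^8/8! = 0.138823
  f_D = e^(−10.5)·10.5^8/8! = 0.100902
Multiply by the mixture weights:
  π_A·f_A = 0.34 × 0.0147812 = 0.00502561
  π_B·f_B = 0.18 × 0.0191179 = 0.00344122
  π_C·f_C = 0.43 × 0.138823 = 0.0596937
  π_D·f_D = 0.05 × 0.100902 = 0.00504512
Normaliser: 0.00502561 + 0.00344122 + 0.0596937 + 0.00504512 = 0.0732056
So the posterior for State C is 0.0596937 / 0.0732056 ≈ 0.815.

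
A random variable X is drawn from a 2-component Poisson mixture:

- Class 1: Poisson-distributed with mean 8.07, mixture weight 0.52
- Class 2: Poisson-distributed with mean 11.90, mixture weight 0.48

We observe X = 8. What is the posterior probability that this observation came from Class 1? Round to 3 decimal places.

The responsibility of component k is π_k f_k(x) divided by Σ_j π_j f_j(x).
Poisson probabilities:
  f_1 = e^(−8.07)·8.07^8/8! = 0.139544
  f_2 = e^(−11.90)·11.90^8/8! = 0.0677253
Multiply by the mixture weights:
  π_1·f_1 = 0.52 × 0.139544 = 0.0725629
  π_2·f_2 = 0.48 × 0.0677253 = 0.0325081
Sum: 0.0725629 + 0.0325081 = 0.105071
P(Class 1 | data) = 0.0725629 / 0.105071 ≈ 0.691

0.691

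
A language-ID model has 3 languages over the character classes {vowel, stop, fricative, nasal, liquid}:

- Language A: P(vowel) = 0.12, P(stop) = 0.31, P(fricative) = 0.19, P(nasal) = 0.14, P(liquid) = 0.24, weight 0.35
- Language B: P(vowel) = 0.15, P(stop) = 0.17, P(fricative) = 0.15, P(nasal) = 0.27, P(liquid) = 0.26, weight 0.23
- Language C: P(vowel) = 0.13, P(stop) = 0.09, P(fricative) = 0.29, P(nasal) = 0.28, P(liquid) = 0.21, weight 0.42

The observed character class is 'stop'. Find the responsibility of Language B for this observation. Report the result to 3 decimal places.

Apply Bayes' rule: the posterior for each component is proportional to its prior times its likelihood at x.
Evaluate each component's likelihood at the observed value:
  L_A = P(stop | comp) = 0.31
  L_B = P(stop | comp) = 0.17
  L_C = P(stop | comp) = 0.09
Prior × likelihood for each component:
  P(Z=A)·L_A = 0.35 × 0.31 = 0.1085
  P(Z=B)·L_B = 0.23 × 0.17 = 0.0391
  P(Z=C)·L_C = 0.42 × 0.09 = 0.0378
Marginal: 0.1085 + 0.0391 + 0.0378 = 0.1854
P(Language B | x) ≈ 0.211

0.211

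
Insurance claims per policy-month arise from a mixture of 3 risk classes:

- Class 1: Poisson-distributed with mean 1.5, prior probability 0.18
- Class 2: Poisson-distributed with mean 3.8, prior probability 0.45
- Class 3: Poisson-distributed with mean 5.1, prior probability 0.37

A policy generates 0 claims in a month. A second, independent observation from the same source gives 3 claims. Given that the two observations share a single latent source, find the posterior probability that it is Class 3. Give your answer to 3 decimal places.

By Bayes' theorem, P(k | x) = w_k f_k(x) / Σ_j w_j f_j(x).
Since both observations come from the same component, the likelihood for component k is f_k(x₁)·f_k(x₂).
  f_1 = [0.22313] × [0.125511] = 0.0280052
  f_2 = [0.0223708] × [0.204588] = 0.0045768
  f_3 = [0.00609675] × [0.13479] = 0.00082178
Prior × likelihood for each component:
  w_1·f_1 = 0.18 × 0.0280052 = 0.00504094
  w_2·f_2 = 0.45 × 0.0045768 = 0.00205956
  w_3·f_3 = 0.37 × 0.00082178 = 0.000304059
Sum: 0.00504094 + 0.00205956 + 0.000304059 = 0.00740456
P(Class 3 | data) ≈ 0.041

0.041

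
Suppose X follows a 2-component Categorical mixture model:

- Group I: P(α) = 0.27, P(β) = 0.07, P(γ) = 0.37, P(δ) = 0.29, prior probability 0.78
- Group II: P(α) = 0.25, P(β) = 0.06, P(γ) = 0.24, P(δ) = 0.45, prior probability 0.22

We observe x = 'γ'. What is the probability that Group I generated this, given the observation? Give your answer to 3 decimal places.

The responsibility of component k is π_k f_k(x) divided by Σ_j π_j f_j(x).
Evaluate each component's likelihood at the observed value:
  L_I = P(γ | comp) = 0.37
  L_II = P(γ | comp) = 0.24
Unnormalised posteriors:
  π_I·L_I = 0.78 × 0.37 = 0.2886
  π_II·L_II = 0.22 × 0.24 = 0.0528
Normaliser: 0.2886 + 0.0528 = 0.3414
P(Group I | data) ≈ 0.845

0.845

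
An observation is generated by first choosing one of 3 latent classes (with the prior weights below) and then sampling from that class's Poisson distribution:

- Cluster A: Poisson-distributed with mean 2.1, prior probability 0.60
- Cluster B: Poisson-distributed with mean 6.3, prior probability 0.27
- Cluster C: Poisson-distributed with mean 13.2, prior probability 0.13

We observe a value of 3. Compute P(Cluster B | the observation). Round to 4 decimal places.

0.1540

The responsibility of component k is w_k f_k(x) divided by Σ_j w_j f_j(x).
Component likelihoods at x = 3:
  f_A = 0.189011
  f_B = 0.0765271
  f_C = 0.000709387
Prior × likelihood for each component:
  w_A·f_A = 0.60 × 0.189011 = 0.113407
  w_B·f_B = 0.27 × 0.0765271 = 0.0206623
  w_C·f_C = 0.13 × 0.000709387 = 9.22203e-05
Sum: 0.113407 + 0.0206623 + 9.22203e-05 = 0.134161
P(Cluster B | the observation) ≈ 0.1540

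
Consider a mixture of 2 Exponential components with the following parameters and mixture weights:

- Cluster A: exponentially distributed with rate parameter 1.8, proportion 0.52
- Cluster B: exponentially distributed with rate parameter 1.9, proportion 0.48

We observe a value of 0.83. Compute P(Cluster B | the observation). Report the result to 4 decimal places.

0.4728

By Bayes' theorem, P(k | x) = P(Z=k) f_k(x) / Σ_j P(Z=j) f_j(x).
Exponential densities:
  f_A = 0.404051
  f_B = 0.392529
Prior × likelihood for each component:
  P(Z=A)·f_A = 0.52 × 0.404051 = 0.210107
  P(Z=B)·f_B = 0.48 × 0.392529 = 0.188414
Evidence: 0.210107 + 0.188414 = 0.39852
P(Cluster B | data) = 0.188414 / 0.39852 ≈ 0.4728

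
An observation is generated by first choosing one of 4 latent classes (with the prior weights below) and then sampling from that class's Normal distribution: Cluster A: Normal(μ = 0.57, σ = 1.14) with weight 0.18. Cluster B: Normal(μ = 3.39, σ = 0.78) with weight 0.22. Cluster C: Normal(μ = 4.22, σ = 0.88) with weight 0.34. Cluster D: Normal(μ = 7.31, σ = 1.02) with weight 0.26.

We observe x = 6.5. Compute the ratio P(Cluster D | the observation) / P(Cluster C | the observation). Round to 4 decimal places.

13.8072

Since P(k|x) ∝ w_k f_k(x), the posterior odds are w_i f_i(x) / (w_j f_j(x)).
Component likelihoods at x = 6.5:
  p_A = 4.65995e-07
  p_B = 0.000180591
  p_C = 0.0158037
  p_D = 0.285346
Posterior odds = (w_D·p_D) / (w_C·p_C) = (0.26·0.285346) / (0.34·0.0158037) = 0.07419 / 0.00537326 ≈ 13.8072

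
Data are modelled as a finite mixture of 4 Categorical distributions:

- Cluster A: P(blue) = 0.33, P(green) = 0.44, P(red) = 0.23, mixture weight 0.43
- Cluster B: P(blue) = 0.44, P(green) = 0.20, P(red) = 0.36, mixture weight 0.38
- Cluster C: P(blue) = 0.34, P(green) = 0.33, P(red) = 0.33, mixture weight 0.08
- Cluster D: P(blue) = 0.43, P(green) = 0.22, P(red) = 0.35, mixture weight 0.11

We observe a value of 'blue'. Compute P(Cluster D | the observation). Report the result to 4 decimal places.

0.1233

Posterior ∝ prior × likelihood, so P(k | x) ∝ P(Z=k) f_k(x); normalise over all components.
Categorical probabilities:
  p_A = P(blue | comp) = 0.33
  p_B = P(blue | comp) = 0.44
  p_C = P(blue | comp) = 0.34
  p_D = P(blue | comp) = 0.43
Weight by the priors:
  P(Z=A)·p_A = 0.43 × 0.33 = 0.1419
  P(Z=B)·p_B = 0.38 × 0.44 = 0.1672
  P(Z=C)·p_C = 0.08 × 0.34 = 0.0272
  P(Z=D)·p_D = 0.11 × 0.43 = 0.0473
Evidence: 0.1419 + 0.1672 + 0.0272 + 0.0473 = 0.3836
P(Cluster D | data) = 0.0473 / 0.3836 ≈ 0.1233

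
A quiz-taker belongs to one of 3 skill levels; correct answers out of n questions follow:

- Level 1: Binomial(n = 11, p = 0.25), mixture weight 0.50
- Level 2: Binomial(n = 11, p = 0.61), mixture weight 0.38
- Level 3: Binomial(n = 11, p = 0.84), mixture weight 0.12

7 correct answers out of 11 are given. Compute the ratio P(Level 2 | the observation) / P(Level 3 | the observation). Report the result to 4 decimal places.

Posterior odds = (π_i f_i(x)) / (π_j f_j(x)); the normalising sum cancels.
Evaluate each component's likelihood at the observed value:
  f_1 = C(11,7)·0.25^7·0.75^4 = 330·6.10352e-05·0.316406 = 0.00637293
  f_2 = C(11,7)·0.61^7·0.39^4 = 330·0.0314274·0.0231344 = 0.239928
  f_3 = C(11,7)·0.84^7·0.16^4 = 330·0.29509·0.00065536 = 0.0638188
Posterior odds = (π_2·f_2) / (π_3·f_3) = (0.38·0.239928) / (0.12·0.0638188) = 0.0911727 / 0.00765826 ≈ 11.9051

11.9051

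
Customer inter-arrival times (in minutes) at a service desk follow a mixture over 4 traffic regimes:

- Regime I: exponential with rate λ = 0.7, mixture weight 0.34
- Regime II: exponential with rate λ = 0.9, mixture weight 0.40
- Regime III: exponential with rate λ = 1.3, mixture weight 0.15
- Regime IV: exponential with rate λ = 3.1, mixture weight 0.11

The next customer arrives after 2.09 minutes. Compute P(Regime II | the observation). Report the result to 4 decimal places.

0.4447

P(component k | x) = w_k·f_k(x) / marginal(x), where marginal(x) = Σ_j w_j·f_j(x).
Exponential densities:
  p_I = 0.7·e^(−0.7·2.09) = 0.7·e^(−1.4630) = 0.162078
  p_II = 0.9·e^(−0.9·2.09) = 0.9·e^(−1.8810) = 0.137194
  p_III = 1.3·e^(−1.3·2.09) = 1.3·e^(−2.7170) = 0.0858945
  p_IV = 3.1·e^(−3.1·2.09) = 3.1·e^(−6.4790) = 0.00475957
Unnormalised posteriors:
  w_I·p_I = 0.34 × 0.162078 = 0.0551067
  w_II·p_II = 0.40 × 0.137194 = 0.0548775
  w_III·p_III = 0.15 × 0.0858945 = 0.0128842
  w_IV·p_IV = 0.11 × 0.00475957 = 0.000523553
Evidence: 0.0551067 + 0.0548775 + 0.0128842 + 0.000523553 = 0.123392
Responsibility of Regime II: 0.0548775 / 0.123392 ≈ 0.4447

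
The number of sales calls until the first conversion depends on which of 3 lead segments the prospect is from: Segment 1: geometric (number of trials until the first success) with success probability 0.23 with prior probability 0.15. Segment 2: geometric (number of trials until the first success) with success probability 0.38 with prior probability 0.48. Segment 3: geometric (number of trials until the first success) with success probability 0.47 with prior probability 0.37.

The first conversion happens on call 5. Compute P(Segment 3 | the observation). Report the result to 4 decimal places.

0.2599

Posterior ∝ prior × likelihood, so P(k | x) ∝ π_k f_k(x); normalise over all components.
Component likelihoods at x = 5:
  f_1 = 0.080852
  f_2 = 0.0561501
  f_3 = 0.0370853
Multiply by the mixture weights:
  π_1·f_1 = 0.15 × 0.080852 = 0.0121278
  π_2·f_2 = 0.48 × 0.0561501 = 0.026952
  π_3·f_3 = 0.37 × 0.0370853 = 0.0137215
Sum: 0.0121278 + 0.026952 + 0.0137215 = 0.0528014
P(Segment 3 | the observation) ≈ 0.2599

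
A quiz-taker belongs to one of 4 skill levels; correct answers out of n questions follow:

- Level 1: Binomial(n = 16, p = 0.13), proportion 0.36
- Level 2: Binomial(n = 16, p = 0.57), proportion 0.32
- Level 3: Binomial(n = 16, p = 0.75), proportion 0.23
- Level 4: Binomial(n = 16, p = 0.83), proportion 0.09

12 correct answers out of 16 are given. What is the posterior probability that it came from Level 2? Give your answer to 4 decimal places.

0.2607

P(component k | x) = P(Z=k)·f_k(x) / marginal(x), where marginal(x) = Σ_j P(Z=j)·f_j(x).
Binomial probabilities:
  f_1 = 2.42923e-08
  f_2 = 0.0731886
  f_3 = 0.225199
  f_4 = 0.162482
Multiply by the mixture weights:
  P(Z=1)·f_1 = 0.36 × 2.42923e-08 = 8.74523e-09
  P(Z=2)·f_2 = 0.32 × 0.0731886 = 0.0234204
  P(Z=3)·f_3 = 0.23 × 0.225199 = 0.0517958
  P(Z=4)·f_4 = 0.09 × 0.162482 = 0.0146233
Denominator: 8.74523e-09 + 0.0234204 + 0.0517958 + 0.0146233 = 0.0898395
So the posterior for Level 2 is 0.0234204 / 0.0898395 ≈ 0.2607.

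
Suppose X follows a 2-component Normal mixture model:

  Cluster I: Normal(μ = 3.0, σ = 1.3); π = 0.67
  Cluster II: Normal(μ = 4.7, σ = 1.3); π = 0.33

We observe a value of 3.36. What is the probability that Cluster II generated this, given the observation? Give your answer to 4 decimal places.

Posterior ∝ prior × likelihood, so P(k | x) ∝ P(Z=k) f_k(x); normalise over all components.
Evaluate each component's likelihood at the observed value:
  L_I = 0.295335
  L_II = 0.180406
Weight by the priors:
  P(Z=I)·L_I = 0.67 × 0.295335 = 0.197874
  P(Z=II)·L_II = 0.33 × 0.180406 = 0.059534
Normaliser: 0.197874 + 0.059534 = 0.257408
P(Cluster II | 3.36) ≈ 0.2313

0.2313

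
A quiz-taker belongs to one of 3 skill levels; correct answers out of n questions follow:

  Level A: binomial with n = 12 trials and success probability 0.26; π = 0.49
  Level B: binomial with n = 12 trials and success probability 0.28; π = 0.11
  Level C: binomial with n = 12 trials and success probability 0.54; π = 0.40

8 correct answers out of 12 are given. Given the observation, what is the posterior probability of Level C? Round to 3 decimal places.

0.969

The responsibility of component k is π_k f_k(x) divided by Σ_j π_j f_j(x).
Binomial probabilities:
  L_A = C(12,8)·0.26^8·0.74^4 = 495·2.08827e-05·0.299866 = 0.00309969
  L_B = C(12,8)·0.28^8·0.72^4 = 495·3.77802e-05·0.268739 = 0.00502573
  L_C = C(12,8)·0.54^8·0.46^4 = 495·0.0072302·0.0447746 = 0.160246
Unnormalised posteriors:
  π_A·L_A = 0.49 × 0.00309969 = 0.00151885
  π_B·L_B = 0.11 × 0.00502573 = 0.000552831
  π_C·L_C = 0.40 × 0.160246 = 0.0640983
Evidence: 0.00151885 + 0.000552831 + 0.0640983 = 0.06617
P(Level C | 8 correct answers out of 12) = 0.0640983 / 0.06617 ≈ 0.969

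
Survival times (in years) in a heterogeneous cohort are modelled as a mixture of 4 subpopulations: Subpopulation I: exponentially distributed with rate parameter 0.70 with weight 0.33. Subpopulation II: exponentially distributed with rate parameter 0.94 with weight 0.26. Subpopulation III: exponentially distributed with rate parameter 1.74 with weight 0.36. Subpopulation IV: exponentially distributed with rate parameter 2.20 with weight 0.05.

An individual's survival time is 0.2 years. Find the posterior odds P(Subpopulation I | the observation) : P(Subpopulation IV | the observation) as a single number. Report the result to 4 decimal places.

2.8347

Only the two components matter; the odds are (π_i f_i(x)) / (π_j f_j(x)).
Component likelihoods at x = 0.2 years:
  p_I = 0.608551
  p_II = 0.778898
  p_III = 1.22861
  p_IV = 1.41688
0.200822 / 0.070844 ≈ 2.8347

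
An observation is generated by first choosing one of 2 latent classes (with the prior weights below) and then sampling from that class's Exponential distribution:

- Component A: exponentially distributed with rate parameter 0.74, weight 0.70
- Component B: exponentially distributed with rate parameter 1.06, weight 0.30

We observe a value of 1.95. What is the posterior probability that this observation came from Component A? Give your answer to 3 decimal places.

P(component k | x) = P(Z=k)·f_k(x) / marginal(x), where marginal(x) = Σ_j P(Z=j)·f_j(x).
Exponential densities:
  p_A = 0.74·e^(−0.74·1.95) = 0.74·e^(−1.4430) = 0.174801
  p_B = 1.06·e^(−1.06·1.95) = 1.06·e^(−2.0670) = 0.134159
Multiply by the mixture weights:
  P(Z=A)·p_A = 0.70 × 0.174801 = 0.122361
  P(Z=B)·p_B = 0.30 × 0.134159 = 0.0402476
Marginal: 0.122361 + 0.0402476 = 0.162609
P(Component A | the observation) ≈ 0.752

0.752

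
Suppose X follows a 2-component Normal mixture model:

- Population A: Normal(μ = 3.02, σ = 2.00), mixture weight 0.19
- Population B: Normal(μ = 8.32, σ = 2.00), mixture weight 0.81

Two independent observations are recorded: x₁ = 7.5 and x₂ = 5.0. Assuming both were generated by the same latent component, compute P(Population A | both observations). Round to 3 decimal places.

0.048

Posterior ∝ prior × likelihood, so P(k | x) ∝ π_k f_k(x); normalise over all components.
Since both observations come from the same component, the likelihood for component k is f_k(x₁)·f_k(x₂).
  p_A = [0.0162301] × [0.122195] = 0.00198324
  p_B = [0.183391] × [0.0502932] = 0.00922331
Unnormalised posteriors:
  π_A·p_A = 0.19 × 0.00198324 = 0.000376816
  π_B·p_B = 0.81 × 0.00922331 = 0.00747088
Normaliser: 0.000376816 + 0.00747088 = 0.0078477
So the posterior for Population A is 0.000376816 / 0.0078477 ≈ 0.048.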